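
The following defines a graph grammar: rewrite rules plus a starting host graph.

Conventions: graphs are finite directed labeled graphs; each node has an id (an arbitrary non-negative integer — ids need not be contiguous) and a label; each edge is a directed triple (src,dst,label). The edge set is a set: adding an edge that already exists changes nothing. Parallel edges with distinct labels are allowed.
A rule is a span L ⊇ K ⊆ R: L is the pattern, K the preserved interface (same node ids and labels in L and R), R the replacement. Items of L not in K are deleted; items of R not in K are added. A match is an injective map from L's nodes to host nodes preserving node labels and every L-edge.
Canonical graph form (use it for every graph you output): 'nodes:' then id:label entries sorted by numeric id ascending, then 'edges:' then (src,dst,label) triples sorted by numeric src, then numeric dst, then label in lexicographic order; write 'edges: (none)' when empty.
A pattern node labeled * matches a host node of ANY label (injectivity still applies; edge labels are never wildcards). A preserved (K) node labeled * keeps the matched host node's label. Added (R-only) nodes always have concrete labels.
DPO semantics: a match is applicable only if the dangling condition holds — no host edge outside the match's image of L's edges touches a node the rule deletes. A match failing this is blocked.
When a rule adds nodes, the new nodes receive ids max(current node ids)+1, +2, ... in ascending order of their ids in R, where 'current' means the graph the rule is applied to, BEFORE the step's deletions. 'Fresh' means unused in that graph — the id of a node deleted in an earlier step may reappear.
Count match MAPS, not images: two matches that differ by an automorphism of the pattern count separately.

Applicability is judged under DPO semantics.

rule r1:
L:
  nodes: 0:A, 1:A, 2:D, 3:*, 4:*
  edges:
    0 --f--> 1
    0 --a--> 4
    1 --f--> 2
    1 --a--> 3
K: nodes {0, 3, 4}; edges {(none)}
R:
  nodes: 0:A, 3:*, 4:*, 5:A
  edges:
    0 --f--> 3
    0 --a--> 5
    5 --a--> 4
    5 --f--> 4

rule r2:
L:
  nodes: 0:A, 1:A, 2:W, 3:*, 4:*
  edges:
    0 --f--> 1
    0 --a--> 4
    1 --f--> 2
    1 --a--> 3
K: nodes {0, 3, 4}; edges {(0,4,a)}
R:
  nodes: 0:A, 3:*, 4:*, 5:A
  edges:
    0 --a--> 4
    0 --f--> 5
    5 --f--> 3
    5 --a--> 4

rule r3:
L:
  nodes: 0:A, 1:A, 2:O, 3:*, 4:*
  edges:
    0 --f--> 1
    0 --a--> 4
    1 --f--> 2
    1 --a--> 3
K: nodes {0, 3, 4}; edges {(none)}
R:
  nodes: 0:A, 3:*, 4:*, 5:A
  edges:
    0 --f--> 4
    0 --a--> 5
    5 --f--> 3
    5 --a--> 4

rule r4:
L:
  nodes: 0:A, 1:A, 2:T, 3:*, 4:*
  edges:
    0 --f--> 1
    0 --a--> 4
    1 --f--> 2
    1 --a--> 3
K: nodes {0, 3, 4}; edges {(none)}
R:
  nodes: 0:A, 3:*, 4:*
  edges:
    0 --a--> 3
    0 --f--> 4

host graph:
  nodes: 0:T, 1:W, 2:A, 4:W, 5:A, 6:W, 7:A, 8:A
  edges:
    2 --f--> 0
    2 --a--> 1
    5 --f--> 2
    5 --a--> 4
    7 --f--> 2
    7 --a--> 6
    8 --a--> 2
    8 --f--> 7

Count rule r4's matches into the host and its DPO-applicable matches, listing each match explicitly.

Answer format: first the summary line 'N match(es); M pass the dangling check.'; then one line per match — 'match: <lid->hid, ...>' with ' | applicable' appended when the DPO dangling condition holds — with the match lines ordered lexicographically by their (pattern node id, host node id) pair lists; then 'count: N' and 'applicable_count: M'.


2 match(es); 0 pass the dangling check.
match: 0->5, 1->2, 2->0, 3->1, 4->4
match: 0->7, 1->2, 2->0, 3->1, 4->6
count: 2
applicable_count: 0


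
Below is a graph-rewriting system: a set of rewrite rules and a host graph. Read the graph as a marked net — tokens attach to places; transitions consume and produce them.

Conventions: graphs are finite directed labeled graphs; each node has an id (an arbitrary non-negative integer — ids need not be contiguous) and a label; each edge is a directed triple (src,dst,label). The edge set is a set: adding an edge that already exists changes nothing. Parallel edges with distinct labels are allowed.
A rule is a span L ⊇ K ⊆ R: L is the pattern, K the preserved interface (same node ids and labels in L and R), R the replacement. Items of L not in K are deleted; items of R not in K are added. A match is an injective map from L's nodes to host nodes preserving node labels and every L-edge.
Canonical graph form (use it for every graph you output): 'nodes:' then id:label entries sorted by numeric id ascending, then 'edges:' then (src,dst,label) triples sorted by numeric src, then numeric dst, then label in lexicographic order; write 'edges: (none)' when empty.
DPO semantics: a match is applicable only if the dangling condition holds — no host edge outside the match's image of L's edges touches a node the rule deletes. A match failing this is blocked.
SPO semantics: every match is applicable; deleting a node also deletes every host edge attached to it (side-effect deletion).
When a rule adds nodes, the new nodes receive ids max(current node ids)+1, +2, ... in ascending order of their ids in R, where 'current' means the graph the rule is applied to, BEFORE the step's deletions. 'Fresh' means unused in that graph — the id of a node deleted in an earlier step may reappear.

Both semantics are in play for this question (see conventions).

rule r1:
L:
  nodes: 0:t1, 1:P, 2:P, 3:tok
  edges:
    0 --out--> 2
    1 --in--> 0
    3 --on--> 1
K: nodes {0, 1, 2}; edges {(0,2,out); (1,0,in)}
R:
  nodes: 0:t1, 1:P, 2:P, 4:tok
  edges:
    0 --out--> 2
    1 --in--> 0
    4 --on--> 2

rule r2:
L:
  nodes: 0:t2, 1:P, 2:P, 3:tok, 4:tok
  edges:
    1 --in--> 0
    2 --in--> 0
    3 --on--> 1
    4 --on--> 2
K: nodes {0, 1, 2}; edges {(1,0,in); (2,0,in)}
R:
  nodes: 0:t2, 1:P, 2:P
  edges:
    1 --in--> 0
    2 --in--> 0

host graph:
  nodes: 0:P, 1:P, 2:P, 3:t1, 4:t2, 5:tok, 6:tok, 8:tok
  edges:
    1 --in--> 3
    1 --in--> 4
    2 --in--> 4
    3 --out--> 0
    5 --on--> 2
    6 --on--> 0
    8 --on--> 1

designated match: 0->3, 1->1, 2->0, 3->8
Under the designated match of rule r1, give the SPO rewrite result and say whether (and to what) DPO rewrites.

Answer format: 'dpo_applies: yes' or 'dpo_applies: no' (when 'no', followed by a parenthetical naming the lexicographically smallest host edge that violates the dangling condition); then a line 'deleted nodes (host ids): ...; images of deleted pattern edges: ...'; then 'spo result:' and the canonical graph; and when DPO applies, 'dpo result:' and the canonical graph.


dpo_applies: yes
deleted nodes (host ids): 8; images of deleted pattern edges: (8,1,on)
spo result:
nodes: 0:P, 1:P, 2:P, 3:t1, 4:t2, 5:tok, 6:tok, 9:tok
edges: (1,3,in); (1,4,in); (2,4,in); (3,0,out); (5,2,on); (6,0,on); (9,0,on)
dpo result:
nodes: 0:P, 1:P, 2:P, 3:t1, 4:t2, 5:tok, 6:tok, 9:tok
edges: (1,3,in); (1,4,in); (2,4,in); (3,0,out); (5,2,on); (6,0,on); (9,0,on)


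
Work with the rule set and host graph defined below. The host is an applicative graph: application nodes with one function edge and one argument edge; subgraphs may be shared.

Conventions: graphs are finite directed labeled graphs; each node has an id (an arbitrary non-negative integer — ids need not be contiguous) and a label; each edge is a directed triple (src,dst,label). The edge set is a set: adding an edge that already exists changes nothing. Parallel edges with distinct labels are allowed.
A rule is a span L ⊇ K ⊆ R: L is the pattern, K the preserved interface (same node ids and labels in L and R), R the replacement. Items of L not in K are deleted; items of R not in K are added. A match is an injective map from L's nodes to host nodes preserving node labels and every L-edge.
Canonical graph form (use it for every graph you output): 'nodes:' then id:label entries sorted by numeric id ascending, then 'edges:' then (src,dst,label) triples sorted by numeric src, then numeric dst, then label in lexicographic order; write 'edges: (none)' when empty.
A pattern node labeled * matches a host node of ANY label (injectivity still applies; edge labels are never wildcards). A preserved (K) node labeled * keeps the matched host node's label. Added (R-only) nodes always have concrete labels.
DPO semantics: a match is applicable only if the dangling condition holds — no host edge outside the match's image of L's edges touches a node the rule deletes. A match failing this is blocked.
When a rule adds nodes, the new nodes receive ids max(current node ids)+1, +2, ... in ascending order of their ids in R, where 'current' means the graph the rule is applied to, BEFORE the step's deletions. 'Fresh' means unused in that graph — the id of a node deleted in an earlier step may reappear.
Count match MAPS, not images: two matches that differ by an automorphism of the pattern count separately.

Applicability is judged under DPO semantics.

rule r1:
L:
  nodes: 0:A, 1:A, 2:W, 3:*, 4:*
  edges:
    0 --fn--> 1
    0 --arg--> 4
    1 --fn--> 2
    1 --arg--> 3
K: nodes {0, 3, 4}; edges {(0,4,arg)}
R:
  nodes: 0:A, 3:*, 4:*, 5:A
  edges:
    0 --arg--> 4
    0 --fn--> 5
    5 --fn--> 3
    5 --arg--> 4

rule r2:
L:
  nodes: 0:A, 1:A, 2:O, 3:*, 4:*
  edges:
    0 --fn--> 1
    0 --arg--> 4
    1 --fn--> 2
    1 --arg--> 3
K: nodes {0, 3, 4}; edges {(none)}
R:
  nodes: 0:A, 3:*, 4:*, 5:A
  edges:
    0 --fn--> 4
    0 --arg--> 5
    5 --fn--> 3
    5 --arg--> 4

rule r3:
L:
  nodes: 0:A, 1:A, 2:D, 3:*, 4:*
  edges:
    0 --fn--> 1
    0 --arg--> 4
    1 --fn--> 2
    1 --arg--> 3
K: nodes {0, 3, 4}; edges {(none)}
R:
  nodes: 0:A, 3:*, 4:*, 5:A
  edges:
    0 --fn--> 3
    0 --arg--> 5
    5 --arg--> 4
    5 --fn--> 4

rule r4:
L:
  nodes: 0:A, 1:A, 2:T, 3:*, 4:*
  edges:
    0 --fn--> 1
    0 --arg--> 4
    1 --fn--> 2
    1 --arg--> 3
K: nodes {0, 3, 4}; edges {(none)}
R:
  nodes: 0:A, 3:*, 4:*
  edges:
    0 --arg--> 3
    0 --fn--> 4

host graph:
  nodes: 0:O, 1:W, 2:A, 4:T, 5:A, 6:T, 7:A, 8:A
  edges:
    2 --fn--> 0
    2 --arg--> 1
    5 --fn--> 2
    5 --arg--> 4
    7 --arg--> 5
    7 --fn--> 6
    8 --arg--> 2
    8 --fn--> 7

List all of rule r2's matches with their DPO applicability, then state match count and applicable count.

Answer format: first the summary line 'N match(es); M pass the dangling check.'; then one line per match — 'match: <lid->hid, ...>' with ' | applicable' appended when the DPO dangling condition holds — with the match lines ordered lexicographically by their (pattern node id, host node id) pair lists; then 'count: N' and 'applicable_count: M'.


1 match(es); 0 pass the dangling check.
match: 0->5, 1->2, 2->0, 3->1, 4->4
count: 1
applicable_count: 0


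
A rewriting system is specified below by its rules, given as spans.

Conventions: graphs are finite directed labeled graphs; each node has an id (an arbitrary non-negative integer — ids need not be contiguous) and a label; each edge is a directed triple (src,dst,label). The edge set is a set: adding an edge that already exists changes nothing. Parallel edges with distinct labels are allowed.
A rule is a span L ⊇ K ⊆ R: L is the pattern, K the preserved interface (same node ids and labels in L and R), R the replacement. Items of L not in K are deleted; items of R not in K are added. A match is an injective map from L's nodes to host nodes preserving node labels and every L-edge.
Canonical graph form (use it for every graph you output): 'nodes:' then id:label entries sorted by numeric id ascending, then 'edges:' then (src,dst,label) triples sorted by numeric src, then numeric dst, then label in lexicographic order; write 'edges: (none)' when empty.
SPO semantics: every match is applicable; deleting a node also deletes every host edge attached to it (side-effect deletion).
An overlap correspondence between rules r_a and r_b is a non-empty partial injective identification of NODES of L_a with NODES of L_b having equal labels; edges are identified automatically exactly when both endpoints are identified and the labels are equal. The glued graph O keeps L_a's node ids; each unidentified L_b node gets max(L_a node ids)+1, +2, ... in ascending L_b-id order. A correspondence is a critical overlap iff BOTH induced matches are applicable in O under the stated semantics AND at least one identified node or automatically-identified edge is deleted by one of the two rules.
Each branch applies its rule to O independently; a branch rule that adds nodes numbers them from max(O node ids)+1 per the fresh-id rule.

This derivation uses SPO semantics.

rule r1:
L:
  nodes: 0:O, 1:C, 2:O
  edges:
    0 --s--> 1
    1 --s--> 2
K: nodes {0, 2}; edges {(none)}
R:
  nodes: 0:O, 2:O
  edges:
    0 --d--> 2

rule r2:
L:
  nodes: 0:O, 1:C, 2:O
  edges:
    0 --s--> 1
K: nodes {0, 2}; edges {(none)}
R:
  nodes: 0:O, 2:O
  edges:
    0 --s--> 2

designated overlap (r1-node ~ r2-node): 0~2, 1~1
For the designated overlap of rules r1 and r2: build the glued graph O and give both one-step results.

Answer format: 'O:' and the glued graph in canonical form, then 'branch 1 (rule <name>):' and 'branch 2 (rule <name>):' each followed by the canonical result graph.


O:
nodes: 0:O, 1:C, 2:O, 3:O
edges: (0,1,s); (1,2,s); (3,1,s)
branch 1 (rule r1):
nodes: 0:O, 2:O, 3:O
edges: (0,2,d)
branch 2 (rule r2):
nodes: 0:O, 2:O, 3:O
edges: (3,0,s)


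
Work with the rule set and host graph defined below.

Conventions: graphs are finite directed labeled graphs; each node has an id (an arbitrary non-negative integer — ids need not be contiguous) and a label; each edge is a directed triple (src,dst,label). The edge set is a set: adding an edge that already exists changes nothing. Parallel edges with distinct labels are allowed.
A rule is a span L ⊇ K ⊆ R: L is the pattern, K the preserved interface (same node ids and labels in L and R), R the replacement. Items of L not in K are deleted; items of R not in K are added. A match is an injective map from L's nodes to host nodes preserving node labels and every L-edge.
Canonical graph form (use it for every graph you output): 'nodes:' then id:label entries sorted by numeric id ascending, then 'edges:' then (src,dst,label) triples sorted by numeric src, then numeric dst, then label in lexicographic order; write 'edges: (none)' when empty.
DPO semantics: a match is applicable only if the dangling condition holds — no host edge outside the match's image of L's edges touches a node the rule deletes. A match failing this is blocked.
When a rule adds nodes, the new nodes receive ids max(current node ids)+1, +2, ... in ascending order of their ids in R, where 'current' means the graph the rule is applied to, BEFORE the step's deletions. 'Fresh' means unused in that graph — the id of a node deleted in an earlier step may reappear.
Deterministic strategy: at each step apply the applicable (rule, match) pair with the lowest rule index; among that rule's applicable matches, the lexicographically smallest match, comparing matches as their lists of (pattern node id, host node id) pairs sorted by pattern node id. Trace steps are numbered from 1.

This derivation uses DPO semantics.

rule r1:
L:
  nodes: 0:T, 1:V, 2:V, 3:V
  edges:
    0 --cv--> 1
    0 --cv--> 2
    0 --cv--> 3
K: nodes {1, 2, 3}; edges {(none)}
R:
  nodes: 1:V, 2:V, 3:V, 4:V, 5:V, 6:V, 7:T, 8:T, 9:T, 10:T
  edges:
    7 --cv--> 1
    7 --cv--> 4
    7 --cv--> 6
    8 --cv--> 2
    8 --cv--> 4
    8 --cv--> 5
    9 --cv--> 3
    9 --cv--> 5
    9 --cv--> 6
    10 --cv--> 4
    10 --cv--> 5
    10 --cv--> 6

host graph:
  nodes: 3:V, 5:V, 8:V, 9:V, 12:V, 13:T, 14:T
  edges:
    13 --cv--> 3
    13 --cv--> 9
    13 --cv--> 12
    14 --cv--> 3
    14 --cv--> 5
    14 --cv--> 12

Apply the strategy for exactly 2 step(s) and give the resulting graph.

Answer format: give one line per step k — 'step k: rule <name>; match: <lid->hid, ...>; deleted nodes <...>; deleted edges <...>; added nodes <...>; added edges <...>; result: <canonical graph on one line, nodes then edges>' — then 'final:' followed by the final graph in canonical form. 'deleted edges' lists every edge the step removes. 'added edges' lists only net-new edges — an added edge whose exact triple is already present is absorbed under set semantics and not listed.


step 1: rule r1; match: 0->13, 1->3, 2->9, 3->12; deleted nodes 13; deleted edges (13,3,cv); (13,9,cv); (13,12,cv); added nodes 15, 16, 17, 18, 19, 20, 21; added edges (18,3,cv); (18,15,cv); (18,17,cv); (19,9,cv); (19,15,cv); (19,16,cv); (20,12,cv); (20,16,cv); (20,17,cv); (21,15,cv); (21,16,cv); (21,17,cv); result: nodes: 3:V, 5:V, 8:V, 9:V, 12:V, 14:T, 15:V, 16:V, 17:V, 18:T, 19:T, 20:T, 21:T edges: (14,3,cv); (14,5,cv); (14,12,cv); (18,3,cv); (18,15,cv); (18,17,cv); (19,9,cv); (19,15,cv); (19,16,cv); (20,12,cv); (20,16,cv); (20,17,cv); (21,15,cv); (21,16,cv); (21,17,cv)
step 2: rule r1; match: 0->14, 1->3, 2->5, 3->12; deleted nodes 14; deleted edges (14,3,cv); (14,5,cv); (14,12,cv); added nodes 22, 23, 24, 25, 26, 27, 28; added edges (25,3,cv); (25,22,cv); (25,24,cv); (26,5,cv); (26,22,cv); (26,23,cv); (27,12,cv); (27,23,cv); (27,24,cv); (28,22,cv); (28,23,cv); (28,24,cv); result: nodes: 3:V, 5:V, 8:V, 9:V, 12:V, 15:V, 16:V, 17:V, 18:T, 19:T, 20:T, 21:T, 22:V, 23:V, 24:V, 25:T, 26:T, 27:T, 28:T edges: (18,3,cv); (18,15,cv); (18,17,cv); (19,9,cv); (19,15,cv); (19,16,cv); (20,12,cv); (20,16,cv); (20,17,cv); (21,15,cv); (21,16,cv); (21,17,cv); (25,3,cv); (25,22,cv); (25,24,cv); (26,5,cv); (26,22,cv); (26,23,cv); (27,12,cv); (27,23,cv); (27,24,cv); (28,22,cv); (28,23,cv); (28,24,cv)
final:
nodes: 3:V, 5:V, 8:V, 9:V, 12:V, 15:V, 16:V, 17:V, 18:T, 19:T, 20:T, 21:T, 22:V, 23:V, 24:V, 25:T, 26:T, 27:T, 28:T
edges: (18,3,cv); (18,15,cv); (18,17,cv); (19,9,cv); (19,15,cv); (19,16,cv); (20,12,cv); (20,16,cv); (20,17,cv); (21,15,cv); (21,16,cv); (21,17,cv); (25,3,cv); (25,22,cv); (25,24,cv); (26,5,cv); (26,22,cv); (26,23,cv); (27,12,cv); (27,23,cv); (27,24,cv); (28,22,cv); (28,23,cv); (28,24,cv)


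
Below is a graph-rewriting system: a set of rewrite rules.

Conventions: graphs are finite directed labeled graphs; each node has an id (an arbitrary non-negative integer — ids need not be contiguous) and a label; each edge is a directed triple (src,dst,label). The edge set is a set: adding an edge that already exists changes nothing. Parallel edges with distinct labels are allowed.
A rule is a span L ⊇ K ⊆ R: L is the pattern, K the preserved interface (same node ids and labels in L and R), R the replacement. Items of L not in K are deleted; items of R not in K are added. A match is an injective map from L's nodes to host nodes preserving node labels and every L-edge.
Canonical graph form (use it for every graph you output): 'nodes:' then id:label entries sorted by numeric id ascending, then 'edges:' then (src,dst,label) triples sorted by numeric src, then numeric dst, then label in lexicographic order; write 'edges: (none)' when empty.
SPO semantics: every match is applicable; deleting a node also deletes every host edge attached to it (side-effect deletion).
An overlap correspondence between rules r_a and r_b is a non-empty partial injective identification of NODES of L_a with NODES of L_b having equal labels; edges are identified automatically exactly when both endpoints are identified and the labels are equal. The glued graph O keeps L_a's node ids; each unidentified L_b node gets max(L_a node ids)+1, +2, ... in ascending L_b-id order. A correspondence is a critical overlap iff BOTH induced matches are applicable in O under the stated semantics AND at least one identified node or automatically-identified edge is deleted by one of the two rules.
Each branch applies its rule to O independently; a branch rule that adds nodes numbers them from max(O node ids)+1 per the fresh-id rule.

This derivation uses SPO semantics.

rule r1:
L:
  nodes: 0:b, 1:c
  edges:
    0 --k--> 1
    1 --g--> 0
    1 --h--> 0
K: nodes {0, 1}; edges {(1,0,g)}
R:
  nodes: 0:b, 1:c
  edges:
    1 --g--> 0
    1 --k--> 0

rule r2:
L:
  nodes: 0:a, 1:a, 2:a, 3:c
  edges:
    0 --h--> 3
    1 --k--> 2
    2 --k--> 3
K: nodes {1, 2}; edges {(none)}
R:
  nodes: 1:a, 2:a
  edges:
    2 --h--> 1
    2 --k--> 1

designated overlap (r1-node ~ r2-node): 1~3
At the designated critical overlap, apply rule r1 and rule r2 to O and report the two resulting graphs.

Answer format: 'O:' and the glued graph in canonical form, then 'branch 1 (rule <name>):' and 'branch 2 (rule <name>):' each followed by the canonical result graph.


O:
nodes: 0:b, 1:c, 2:a, 3:a, 4:a
edges: (0,1,k); (1,0,g); (1,0,h); (2,1,h); (3,4,k); (4,1,k)
branch 1 (rule r1):
nodes: 0:b, 1:c, 2:a, 3:a, 4:a
edges: (1,0,g); (1,0,k); (2,1,h); (3,4,k); (4,1,k)
branch 2 (rule r2):
nodes: 0:b, 3:a, 4:a
edges: (4,3,h); (4,3,k)


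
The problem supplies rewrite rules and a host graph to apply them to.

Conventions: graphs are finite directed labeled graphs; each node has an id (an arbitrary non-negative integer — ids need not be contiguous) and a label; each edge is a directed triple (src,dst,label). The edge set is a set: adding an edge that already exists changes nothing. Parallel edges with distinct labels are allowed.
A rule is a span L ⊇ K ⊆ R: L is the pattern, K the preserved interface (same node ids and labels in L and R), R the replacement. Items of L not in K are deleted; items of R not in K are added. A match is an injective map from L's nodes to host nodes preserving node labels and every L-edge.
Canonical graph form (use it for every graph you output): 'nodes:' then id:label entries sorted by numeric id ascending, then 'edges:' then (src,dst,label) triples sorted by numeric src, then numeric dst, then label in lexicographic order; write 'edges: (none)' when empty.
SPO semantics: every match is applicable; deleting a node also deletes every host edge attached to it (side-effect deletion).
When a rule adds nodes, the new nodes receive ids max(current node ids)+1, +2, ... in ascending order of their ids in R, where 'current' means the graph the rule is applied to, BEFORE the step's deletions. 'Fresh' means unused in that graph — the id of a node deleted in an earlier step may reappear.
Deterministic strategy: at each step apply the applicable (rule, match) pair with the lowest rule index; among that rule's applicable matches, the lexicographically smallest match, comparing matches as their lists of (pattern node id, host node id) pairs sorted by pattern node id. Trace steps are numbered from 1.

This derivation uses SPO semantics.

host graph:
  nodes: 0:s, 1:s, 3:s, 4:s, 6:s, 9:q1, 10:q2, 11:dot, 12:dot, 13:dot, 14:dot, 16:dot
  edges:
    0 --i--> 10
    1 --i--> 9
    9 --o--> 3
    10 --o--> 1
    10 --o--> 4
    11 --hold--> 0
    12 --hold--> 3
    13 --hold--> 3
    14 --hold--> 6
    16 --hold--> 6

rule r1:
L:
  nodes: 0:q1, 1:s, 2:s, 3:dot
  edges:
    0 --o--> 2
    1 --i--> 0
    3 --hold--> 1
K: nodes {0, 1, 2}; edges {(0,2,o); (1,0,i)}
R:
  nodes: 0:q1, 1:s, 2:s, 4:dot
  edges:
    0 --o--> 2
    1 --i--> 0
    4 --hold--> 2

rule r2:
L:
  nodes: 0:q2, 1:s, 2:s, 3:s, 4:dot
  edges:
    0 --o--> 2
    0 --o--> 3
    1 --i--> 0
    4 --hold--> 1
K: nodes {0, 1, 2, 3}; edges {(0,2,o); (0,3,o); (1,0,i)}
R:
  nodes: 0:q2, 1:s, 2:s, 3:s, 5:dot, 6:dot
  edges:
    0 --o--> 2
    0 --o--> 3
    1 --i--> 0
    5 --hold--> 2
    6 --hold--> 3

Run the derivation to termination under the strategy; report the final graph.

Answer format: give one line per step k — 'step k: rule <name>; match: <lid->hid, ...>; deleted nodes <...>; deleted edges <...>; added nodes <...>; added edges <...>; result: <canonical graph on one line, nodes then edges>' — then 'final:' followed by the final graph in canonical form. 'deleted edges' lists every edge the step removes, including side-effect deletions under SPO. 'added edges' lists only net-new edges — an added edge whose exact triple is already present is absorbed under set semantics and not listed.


step 1: rule r2; match: 0->10, 1->0, 2->1, 3->4, 4->11; deleted nodes 11; deleted edges (11,0,hold); added nodes 17, 18; added edges (17,1,hold); (18,4,hold); result: nodes: 0:s, 1:s, 3:s, 4:s, 6:s, 9:q1, 10:q2, 12:dot, 13:dot, 14:dot, 16:dot, 17:dot, 18:dot edges: (0,10,i); (1,9,i); (9,3,o); (10,1,o); (10,4,o); (12,3,hold); (13,3,hold); (14,6,hold); (16,6,hold); (17,1,hold); (18,4,hold)
step 2: rule r1; match: 0->9, 1->1, 2->3, 3->17; deleted nodes 17; deleted edges (17,1,hold); added nodes 19; added edges (19,3,hold); result: nodes: 0:s, 1:s, 3:s, 4:s, 6:s, 9:q1, 10:q2, 12:dot, 13:dot, 14:dot, 16:dot, 18:dot, 19:dot edges: (0,10,i); (1,9,i); (9,3,o); (10,1,o); (10,4,o); (12,3,hold); (13,3,hold); (14,6,hold); (16,6,hold); (18,4,hold); (19,3,hold)
final:
nodes: 0:s, 1:s, 3:s, 4:s, 6:s, 9:q1, 10:q2, 12:dot, 13:dot, 14:dot, 16:dot, 18:dot, 19:dot
edges: (0,10,i); (1,9,i); (9,3,o); (10,1,o); (10,4,o); (12,3,hold); (13,3,hold); (14,6,hold); (16,6,hold); (18,4,hold); (19,3,hold)


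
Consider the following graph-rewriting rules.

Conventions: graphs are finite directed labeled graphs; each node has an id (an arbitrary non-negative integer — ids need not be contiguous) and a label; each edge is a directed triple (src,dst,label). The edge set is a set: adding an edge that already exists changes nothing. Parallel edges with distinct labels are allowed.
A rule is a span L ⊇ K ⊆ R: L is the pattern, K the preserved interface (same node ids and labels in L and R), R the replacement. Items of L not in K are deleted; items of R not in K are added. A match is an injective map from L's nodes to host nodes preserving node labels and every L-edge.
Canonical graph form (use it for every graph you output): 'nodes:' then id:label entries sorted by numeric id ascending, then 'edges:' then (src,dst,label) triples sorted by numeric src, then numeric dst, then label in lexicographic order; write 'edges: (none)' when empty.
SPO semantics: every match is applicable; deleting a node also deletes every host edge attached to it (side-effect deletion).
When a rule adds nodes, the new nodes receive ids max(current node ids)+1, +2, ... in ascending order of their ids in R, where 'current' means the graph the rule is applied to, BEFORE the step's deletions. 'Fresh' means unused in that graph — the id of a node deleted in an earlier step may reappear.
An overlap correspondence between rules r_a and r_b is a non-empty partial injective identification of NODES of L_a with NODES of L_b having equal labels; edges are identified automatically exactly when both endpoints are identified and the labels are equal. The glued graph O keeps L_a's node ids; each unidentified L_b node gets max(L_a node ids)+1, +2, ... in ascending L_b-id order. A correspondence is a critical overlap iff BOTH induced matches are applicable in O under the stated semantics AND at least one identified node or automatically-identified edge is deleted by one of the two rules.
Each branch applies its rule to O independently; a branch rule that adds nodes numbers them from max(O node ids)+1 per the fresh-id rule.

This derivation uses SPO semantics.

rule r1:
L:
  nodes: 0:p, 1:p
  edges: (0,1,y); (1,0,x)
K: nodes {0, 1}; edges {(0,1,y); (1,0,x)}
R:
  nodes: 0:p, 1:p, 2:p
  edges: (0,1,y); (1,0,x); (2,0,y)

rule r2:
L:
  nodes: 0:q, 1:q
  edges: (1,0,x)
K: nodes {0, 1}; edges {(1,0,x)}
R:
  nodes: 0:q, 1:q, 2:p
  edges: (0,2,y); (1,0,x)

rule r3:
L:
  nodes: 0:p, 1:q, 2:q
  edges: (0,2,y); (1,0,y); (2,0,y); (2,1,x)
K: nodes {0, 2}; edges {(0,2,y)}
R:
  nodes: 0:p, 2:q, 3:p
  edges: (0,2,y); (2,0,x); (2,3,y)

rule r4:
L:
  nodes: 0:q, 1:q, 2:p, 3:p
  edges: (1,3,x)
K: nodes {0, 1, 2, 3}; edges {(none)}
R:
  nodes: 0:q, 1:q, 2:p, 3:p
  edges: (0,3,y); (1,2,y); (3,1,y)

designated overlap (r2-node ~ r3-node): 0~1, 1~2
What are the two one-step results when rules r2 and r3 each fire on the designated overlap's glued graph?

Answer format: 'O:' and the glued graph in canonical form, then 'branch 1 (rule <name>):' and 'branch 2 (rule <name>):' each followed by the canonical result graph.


O:
nodes: 0:q, 1:q, 2:p
edges: (0,2,y); (1,0,x); (1,2,y); (2,1,y)
branch 1 (rule r2):
nodes: 0:q, 1:q, 2:p, 3:p
edges: (0,2,y); (0,3,y); (1,0,x); (1,2,y); (2,1,y)
branch 2 (rule r3):
nodes: 1:q, 2:p, 3:p
edges: (1,2,x); (1,3,y); (2,1,y)


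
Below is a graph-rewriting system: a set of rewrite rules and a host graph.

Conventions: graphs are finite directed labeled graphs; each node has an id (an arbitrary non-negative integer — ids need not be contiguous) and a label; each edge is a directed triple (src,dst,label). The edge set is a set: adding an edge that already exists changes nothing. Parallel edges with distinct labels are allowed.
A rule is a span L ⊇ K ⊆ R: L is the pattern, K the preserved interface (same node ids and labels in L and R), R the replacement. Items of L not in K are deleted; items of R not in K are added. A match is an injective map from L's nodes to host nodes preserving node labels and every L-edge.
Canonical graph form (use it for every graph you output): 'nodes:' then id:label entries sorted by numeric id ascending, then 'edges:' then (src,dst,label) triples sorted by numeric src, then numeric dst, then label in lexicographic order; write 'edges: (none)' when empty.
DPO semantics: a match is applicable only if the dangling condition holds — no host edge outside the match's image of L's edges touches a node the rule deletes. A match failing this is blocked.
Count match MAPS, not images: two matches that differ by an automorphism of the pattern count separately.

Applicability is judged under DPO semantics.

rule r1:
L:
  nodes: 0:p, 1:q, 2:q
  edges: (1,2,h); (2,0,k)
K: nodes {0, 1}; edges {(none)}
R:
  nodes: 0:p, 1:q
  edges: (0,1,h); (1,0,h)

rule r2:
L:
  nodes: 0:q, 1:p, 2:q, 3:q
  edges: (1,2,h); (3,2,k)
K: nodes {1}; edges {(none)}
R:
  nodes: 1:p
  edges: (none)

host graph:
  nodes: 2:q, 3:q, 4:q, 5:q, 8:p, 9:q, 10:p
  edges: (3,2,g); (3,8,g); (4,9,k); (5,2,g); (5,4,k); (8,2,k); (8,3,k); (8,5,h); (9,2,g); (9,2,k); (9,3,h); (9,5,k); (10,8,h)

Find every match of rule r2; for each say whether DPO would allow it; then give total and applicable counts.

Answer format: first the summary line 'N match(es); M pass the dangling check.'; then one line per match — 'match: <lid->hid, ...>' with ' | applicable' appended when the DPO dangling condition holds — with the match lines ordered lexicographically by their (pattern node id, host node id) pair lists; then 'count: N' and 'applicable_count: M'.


3 match(es); 0 pass the dangling check.
match: 0->2, 1->8, 2->5, 3->9
match: 0->3, 1->8, 2->5, 3->9
match: 0->4, 1->8, 2->5, 3->9
count: 3
applicable_count: 0


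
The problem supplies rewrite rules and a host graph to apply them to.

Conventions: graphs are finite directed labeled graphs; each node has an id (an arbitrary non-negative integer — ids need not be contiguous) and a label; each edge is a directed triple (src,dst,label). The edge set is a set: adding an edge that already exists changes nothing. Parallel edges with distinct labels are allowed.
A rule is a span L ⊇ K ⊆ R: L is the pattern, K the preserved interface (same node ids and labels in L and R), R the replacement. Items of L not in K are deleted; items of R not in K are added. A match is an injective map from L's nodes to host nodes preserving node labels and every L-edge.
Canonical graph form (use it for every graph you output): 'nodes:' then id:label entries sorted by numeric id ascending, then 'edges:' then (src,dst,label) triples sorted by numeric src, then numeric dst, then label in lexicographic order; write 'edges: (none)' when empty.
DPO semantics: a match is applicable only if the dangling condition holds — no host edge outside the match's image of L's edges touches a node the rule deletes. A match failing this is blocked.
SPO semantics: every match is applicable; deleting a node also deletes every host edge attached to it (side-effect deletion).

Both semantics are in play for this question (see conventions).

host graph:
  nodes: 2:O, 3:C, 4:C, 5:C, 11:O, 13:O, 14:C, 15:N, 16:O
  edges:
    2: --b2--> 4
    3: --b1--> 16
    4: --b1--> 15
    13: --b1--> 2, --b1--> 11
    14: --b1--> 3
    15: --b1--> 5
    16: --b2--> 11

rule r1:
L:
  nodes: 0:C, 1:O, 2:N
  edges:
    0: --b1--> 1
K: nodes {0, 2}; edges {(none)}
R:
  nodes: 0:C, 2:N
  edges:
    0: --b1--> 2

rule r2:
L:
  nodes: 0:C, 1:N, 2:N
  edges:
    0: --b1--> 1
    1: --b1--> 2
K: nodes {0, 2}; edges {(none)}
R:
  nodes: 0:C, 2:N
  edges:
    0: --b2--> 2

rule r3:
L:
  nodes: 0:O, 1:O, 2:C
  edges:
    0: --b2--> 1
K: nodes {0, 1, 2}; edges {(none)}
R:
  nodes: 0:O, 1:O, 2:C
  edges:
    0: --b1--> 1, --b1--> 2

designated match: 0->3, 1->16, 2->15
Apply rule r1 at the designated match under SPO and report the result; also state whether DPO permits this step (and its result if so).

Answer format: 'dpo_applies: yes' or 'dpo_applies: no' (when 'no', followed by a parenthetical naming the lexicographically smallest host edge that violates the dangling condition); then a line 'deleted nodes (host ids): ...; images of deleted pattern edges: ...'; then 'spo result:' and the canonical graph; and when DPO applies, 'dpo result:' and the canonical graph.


dpo_applies: no
(the rule deletes node 16, which keeps host edge (16,11,b2) outside the match image — the dangling condition fails, DPO blocks; SPO proceeds and side-deletes such edges)
deleted nodes (host ids): 16; images of deleted pattern edges: (3,16,b1)
spo result:
nodes: 2:O, 3:C, 4:C, 5:C, 11:O, 13:O, 14:C, 15:N
edges: (2,4,b2); (3,15,b1); (4,15,b1); (13,2,b1); (13,11,b1); (14,3,b1); (15,5,b1)


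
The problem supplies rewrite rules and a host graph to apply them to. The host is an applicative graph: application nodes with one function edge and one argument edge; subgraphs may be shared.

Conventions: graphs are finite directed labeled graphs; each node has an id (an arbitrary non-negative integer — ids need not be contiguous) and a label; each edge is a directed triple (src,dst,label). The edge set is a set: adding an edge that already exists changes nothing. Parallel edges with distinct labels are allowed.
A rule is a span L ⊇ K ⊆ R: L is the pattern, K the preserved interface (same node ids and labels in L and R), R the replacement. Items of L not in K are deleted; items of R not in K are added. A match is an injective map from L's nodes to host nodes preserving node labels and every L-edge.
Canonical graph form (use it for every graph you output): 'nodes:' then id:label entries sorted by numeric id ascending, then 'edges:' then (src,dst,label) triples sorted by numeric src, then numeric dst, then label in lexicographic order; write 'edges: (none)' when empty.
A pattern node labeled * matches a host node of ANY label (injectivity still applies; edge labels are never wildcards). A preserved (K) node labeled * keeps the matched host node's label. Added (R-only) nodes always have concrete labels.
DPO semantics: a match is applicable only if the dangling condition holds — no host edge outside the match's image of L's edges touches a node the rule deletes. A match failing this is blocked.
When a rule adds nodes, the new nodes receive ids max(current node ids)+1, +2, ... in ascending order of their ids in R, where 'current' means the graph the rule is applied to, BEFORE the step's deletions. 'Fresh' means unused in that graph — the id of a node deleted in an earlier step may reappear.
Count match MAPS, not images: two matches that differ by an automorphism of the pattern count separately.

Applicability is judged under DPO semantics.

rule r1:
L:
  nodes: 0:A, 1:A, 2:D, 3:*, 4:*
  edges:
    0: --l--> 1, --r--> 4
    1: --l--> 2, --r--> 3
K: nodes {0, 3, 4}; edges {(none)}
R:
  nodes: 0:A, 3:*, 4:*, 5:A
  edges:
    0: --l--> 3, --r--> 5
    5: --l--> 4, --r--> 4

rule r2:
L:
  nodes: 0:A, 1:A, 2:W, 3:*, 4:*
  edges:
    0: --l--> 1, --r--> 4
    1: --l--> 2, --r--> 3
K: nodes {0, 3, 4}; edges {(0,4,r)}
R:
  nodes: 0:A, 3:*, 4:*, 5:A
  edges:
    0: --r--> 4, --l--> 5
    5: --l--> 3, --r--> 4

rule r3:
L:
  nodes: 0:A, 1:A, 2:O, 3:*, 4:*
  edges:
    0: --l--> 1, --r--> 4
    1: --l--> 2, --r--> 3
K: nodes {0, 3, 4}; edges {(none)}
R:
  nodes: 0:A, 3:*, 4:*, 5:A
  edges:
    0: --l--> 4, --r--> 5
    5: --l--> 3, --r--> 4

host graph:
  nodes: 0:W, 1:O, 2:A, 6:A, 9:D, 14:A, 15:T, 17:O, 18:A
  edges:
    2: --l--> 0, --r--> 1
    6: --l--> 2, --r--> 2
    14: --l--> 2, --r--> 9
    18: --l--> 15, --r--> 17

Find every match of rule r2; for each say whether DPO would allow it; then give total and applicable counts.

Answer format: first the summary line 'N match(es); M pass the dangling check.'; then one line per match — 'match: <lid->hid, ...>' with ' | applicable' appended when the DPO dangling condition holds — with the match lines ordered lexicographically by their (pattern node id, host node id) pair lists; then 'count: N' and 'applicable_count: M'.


1 match(es); 0 pass the dangling check.
match: 0->14, 1->2, 2->0, 3->1, 4->9
count: 1
applicable_count: 0


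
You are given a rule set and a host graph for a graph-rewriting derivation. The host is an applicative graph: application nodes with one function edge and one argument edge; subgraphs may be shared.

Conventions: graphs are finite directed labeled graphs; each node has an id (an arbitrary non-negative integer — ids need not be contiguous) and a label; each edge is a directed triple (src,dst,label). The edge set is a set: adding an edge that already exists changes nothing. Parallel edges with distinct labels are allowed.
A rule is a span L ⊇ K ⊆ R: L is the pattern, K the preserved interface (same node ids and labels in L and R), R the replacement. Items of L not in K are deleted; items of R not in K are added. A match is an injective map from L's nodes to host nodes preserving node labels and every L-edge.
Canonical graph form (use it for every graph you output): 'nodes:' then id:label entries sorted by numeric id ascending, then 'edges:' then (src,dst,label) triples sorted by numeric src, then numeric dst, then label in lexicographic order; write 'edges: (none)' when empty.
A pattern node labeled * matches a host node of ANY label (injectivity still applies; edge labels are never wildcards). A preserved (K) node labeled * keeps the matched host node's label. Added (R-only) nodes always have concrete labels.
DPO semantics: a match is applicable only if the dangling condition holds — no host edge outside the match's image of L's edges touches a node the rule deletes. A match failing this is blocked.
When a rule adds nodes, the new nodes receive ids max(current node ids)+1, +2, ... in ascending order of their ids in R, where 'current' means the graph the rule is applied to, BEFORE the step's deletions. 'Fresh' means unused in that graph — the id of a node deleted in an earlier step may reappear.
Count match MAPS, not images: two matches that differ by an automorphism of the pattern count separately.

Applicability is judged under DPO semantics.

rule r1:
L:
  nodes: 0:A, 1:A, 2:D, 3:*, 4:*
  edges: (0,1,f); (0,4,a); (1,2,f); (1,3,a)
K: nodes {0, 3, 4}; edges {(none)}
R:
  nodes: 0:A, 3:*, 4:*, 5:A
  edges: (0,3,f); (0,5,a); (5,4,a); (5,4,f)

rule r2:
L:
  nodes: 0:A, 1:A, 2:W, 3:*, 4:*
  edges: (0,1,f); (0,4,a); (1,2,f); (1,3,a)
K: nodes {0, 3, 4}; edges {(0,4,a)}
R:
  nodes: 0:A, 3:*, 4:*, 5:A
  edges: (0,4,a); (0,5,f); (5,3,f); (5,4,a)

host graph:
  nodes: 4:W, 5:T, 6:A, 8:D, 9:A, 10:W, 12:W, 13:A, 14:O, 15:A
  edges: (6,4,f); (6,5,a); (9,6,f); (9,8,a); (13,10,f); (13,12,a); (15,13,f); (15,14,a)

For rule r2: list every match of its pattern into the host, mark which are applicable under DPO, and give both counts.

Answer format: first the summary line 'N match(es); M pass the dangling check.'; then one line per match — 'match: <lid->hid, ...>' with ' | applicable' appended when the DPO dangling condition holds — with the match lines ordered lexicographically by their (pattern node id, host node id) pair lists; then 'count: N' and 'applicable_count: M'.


2 match(es); 2 pass the dangling check.
match: 0->9, 1->6, 2->4, 3->5, 4->8 | applicable
match: 0->15, 1->13, 2->10, 3->12, 4->14 | applicable
count: 2
applicable_count: 2


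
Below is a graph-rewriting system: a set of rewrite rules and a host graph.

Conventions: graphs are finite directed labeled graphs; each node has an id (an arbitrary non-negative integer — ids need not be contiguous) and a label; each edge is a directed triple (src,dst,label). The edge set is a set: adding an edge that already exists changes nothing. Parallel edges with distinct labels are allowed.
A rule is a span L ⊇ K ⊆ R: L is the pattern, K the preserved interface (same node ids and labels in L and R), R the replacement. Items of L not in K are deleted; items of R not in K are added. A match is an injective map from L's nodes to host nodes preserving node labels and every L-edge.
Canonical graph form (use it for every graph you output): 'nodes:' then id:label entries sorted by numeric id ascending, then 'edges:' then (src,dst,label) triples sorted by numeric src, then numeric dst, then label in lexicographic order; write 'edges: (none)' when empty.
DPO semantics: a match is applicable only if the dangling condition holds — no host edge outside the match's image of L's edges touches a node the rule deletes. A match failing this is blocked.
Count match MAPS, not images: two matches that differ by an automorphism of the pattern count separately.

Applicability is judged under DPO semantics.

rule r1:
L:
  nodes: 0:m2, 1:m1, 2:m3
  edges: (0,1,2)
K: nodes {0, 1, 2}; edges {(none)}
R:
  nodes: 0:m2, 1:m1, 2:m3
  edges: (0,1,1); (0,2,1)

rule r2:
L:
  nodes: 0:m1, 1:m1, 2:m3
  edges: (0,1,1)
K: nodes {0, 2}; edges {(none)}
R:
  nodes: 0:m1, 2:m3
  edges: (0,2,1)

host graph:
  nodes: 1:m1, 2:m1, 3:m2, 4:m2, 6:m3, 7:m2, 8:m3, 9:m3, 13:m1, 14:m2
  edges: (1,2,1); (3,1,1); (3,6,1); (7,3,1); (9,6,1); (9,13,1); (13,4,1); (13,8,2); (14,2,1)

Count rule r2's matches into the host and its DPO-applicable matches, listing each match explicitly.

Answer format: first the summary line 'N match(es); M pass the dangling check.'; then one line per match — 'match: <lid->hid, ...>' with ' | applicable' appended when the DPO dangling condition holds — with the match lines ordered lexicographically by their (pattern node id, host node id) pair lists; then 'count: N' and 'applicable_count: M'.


3 match(es); 0 pass the dangling check.
match: 0->1, 1->2, 2->6
match: 0->1, 1->2, 2->8
match: 0->1, 1->2, 2->9
count: 3
applicable_count: 0
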